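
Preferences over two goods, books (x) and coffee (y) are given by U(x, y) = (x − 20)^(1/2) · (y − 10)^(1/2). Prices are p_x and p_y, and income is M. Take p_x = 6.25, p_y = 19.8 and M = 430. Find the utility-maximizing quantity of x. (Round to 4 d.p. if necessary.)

Let x' = x−20, y' = y−10. MRS = y'/x' = p_x/p_y.
Substituting into the budget: x* = 20 + 0.5·(M − 20·p_x − 10·p_y)/p_x, and y* = 10 + 0.5·(…)/p_y.
Discretionary income = 430 − 20·6.25 − 10·19.8 = 107; x* = 20 + 0.5·107/6.25 = 28.56.

x* = 28.56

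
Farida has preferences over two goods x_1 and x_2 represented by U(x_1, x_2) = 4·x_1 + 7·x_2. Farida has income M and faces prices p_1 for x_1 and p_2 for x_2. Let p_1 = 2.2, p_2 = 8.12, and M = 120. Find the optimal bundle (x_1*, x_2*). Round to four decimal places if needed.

x_1* = 54.5455, x_2* = 0

x_1 gives more utility per dollar, so spend all income on x_1: x_1* = M/p_1, x_2* = 0.
Numerically: x_1* = 54.5455, x_2* = 0.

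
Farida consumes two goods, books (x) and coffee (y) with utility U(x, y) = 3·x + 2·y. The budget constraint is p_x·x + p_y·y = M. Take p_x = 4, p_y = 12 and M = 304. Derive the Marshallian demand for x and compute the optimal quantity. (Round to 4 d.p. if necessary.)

Linear utility — the consumer picks whichever good has higher MU/price: 3/4 = 0.75 vs 2/12 = 0.1667.
x gives more utility per dollar, so spend all income on x: x* = M/p_x, y* = 0.
Numerically: x* = 76, y* = 0.

x* = 76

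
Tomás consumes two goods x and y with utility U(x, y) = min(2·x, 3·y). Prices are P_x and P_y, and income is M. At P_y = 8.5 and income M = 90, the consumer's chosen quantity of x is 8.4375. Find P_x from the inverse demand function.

P_x = 5

With perfect complements, no substitution: consume in ratio x:y = 3:2.
Budget: P_x·x + P_y·(2/3)·x = M, so (3·P_x + 2·P_y)·x = 3·M.
Demand: x*(P_x,P_y,M) = 3·M/(3·P_x + 2·P_y), y* = 2·M/(3·P_x + 2·P_y).
Set x* = 8.4375 in the demand function and solve for P_x: P_x = 5.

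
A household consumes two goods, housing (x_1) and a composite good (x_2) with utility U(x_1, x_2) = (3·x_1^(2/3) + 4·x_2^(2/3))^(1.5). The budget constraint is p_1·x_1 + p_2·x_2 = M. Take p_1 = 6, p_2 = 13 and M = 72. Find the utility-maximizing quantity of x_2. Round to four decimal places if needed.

x_2* = 1.8583

MU_x_1 ∝ 3·x_1^(-1/3), MU_x_2 ∝ 4·x_2^(-1/3), so MRS = (3/4)·(x_2/x_1)^(1/3) = p_1/p_2.
Hence x_2/x_1 = ((4/3)·p_1/p_2)^(1/(1/3)), i.e. raised to the 3 power.
Substitute x_2 = (x_2/x_1)·x_1 into the budget: x_1* = M/(p_1 + p_2·(x_2/x_1)).
Numerically x_2/x_1 = 0.233045, so x_1* = 72/(6 + 13·0.233045) = 7.9738 and x_2* = 0.233045·7.9738 = 1.8583.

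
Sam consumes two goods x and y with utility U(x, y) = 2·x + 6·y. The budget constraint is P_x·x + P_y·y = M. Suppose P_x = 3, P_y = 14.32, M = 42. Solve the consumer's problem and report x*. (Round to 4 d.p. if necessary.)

Linear utility — the consumer picks whichever good has higher MU/price: 2/3 = 0.6667 vs 6/14.32 = 0.419.
x gives more utility per dollar, so spend all income on x: x* = M/P_x, y* = 0.
Numerically: x* = 14, y* = 0.

x* = 14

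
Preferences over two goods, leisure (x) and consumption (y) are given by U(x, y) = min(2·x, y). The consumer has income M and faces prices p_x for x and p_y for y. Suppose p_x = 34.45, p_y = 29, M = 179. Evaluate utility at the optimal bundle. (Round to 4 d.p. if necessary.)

Leontief preferences: the optimum is at the kink where x/1 = y/2, i.e. y = 2·x.
Budget: p_x·x + p_y·2·x = M, so (p_x + 2·p_y)·x = M.
Demand: x*(p_x,p_y,M) = M/(p_x + 2·p_y), y* = 2·M/(p_x + 2·p_y).
Here 34.45 + 2·29 = 92.45, giving x* = 1.9362 and y* = 3.8724.
Utility at the optimum: U(1.9362, 3.8724) = 3.8724.

V = 3.8724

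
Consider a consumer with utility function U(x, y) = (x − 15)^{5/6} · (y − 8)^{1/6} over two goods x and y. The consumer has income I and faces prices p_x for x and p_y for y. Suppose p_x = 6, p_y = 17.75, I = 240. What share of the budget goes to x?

share on x = 0.4028

Let x' = x−15, y' = y−8. MRS = 5·y'/x' = p_x/p_y.
Substituting into the budget: x* = 15 + 5/6·(I − 15·p_x − 8·p_y)/p_x, and y* = 8 + 1/6·(…)/p_y.
Discretionary income = 240 − 15·6 − 8·17.75 = 8; x* = 15 + 5/6·8/6 = 16.1111; y* = 8 + 1/6·8/17.75 = 8.0751.
Expenditure on x: 6·16.1111 = 96.6667; share = 0.4028.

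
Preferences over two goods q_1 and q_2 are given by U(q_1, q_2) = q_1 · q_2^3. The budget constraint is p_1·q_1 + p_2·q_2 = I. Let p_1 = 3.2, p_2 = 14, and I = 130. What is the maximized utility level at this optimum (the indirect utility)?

The MRS is (1/3)·q_2/q_1. Set MRS = p_1/p_2.
So p_2·q_2 = 3·p_1·q_1; combined with the budget, a share 0.25 of income goes to q_1.
Demand: q_1*(p_1,p_2,I) = 0.25·I/p_1 and q_2* = 0.75·I/p_2.
At p_1=3.2, p_2=14, I=130: q_1* = 0.25·130/3.2 = 10.1562, q_2* = 6.9643.
Utility at the optimum: U(10.1562, 6.9643) = 3430.545.

V = 3430.545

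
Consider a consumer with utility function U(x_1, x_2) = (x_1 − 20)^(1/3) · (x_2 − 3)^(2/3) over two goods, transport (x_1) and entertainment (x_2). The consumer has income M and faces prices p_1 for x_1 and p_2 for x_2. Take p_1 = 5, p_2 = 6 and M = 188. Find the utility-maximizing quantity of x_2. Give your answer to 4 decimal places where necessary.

x_2* = 10.7778

Discretionary income = 188 − 20·5 − 3·6 = 70; x_2* = 3 + 2/3·70/6 = 10.7778.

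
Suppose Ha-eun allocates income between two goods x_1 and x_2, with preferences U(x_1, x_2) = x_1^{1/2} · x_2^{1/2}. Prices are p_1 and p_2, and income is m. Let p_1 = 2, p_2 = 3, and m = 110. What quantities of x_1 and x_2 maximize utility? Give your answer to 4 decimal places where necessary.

Tangency: MRS = x_2/x_1 = p_1/p_2.
So 0.5·p_2·x_2 = 0.5·p_1·x_1; combined with the budget, a share 0.5 of income goes to x_1.
Demand: x_1*(p_1,p_2,m) = 0.5·m/p_1 and x_2* = 0.5·m/p_2.
At p_1=2, p_2=3, m=110: x_1* = 0.5·110/2 = 27.5, x_2* = 18.3333.

x_1* = 27.5, x_2* = 18.3333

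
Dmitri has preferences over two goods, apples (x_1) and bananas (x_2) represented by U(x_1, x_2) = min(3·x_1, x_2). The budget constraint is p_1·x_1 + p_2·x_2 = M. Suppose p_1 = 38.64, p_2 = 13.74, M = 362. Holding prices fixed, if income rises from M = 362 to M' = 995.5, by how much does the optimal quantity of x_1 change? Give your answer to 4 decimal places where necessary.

Δx_1* = 7.9326

Leontief preferences: the optimum is at the kink where x_1/1 = x_2/3, i.e. x_2 = 3·x_1.
Budget: p_1·x_1 + p_2·3·x_1 = M, so (p_1 + 3·p_2)·x_1 = M.
Demand: x_1*(p_1,p_2,M) = M/(p_1 + 3·p_2), x_2* = 3·M/(p_1 + 3·p_2).
Here 38.64 + 3·13.74 = 79.86, giving x_1* = 4.5329.
At M' = 995.5: x_1* = 12.4656. Change: 12.4656 − 4.5329 = 7.9326.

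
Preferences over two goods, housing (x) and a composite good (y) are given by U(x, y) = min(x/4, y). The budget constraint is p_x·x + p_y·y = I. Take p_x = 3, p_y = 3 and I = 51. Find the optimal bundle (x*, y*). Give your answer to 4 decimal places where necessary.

x* = 13.6, y* = 3.4

Leontief preferences: the optimum is at the kink where x/4 = y/1, i.e. y = (1/4)·x.
Budget: p_x·x + p_y·(1/4)·x = I, so (4·p_x + p_y)·x = 4·I.
Demand: x*(p_x,p_y,I) = 4·I/(4·p_x + p_y), y* = I/(4·p_x + p_y).
Here 4·3 + 3 = 15, giving x* = 13.6 and y* = 3.4.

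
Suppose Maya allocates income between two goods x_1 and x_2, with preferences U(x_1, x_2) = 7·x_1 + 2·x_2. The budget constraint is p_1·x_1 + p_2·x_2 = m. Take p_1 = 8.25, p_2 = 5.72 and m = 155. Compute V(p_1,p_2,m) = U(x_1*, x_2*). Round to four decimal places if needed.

V = 131.5152

Perfect substitutes: compare marginal utility per dollar. 7/p_1 vs 2/p_2 → 0.8485 vs 0.3497.
x_1 gives more utility per dollar, so spend all income on x_1: x_1* = m/p_1, x_2* = 0.
Numerically: x_1* = 18.7879, x_2* = 0.
Utility at the optimum: U(18.7879, 0) = 131.5152.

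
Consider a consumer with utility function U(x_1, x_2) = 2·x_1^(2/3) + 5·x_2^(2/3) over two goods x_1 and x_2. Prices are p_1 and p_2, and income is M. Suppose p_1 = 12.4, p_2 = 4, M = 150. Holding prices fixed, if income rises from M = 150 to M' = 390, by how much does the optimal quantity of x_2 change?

From the CES first-order condition, (2/5)·(x_2/x_1)^(1/3) = p_1/p_2.
Solve for the ratio: x_2/x_1 = [(5/2)·p_1/p_2]^(3).
Substitute x_2 = (x_2/x_1)·x_1 into the budget: x_1* = M/(p_1 + p_2·(x_2/x_1)).
Numerically x_2/x_1 = 465.484375, so x_1* = 150/(12.4 + 4·465.484375) = 0.08 and x_2* = 465.484375·0.08 = 37.2519.
At M' = 390: x_2* = 96.855. Change: 96.855 − 37.2519 = 59.6031.

Δx_2* = 59.6031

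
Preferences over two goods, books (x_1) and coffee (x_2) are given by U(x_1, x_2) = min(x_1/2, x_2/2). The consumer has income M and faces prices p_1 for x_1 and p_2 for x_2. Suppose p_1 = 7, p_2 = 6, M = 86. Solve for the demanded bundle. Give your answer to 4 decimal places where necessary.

Leontief preferences: the optimum is at the kink where x_1/2 = x_2/2, i.e. x_2 = x_1.
Budget: p_1·x_1 + p_2·x_1 = M, so (2·p_1 + 2·p_2)·x_1 = 2·M.
Demand: x_1*(p_1,p_2,M) = 2·M/(2·p_1 + 2·p_2), x_2* = 2·M/(2·p_1 + 2·p_2).
Here 2·7 + 2·6 = 26, giving x_1* = 6.6154 and x_2* = 6.6154.

x_1* = 6.6154, x_2* = 6.6154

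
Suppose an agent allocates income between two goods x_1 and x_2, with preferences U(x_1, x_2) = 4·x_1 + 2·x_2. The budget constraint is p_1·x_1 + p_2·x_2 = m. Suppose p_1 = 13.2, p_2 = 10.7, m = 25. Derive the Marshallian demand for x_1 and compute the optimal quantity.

x_1* = 1.8939

Perfect substitutes: compare marginal utility per dollar. 4/p_1 vs 2/p_2 → 0.303 vs 0.1869.
x_1 gives more utility per dollar, so spend all income on x_1: x_1* = m/p_1, x_2* = 0.
Numerically: x_1* = 1.8939, x_2* = 0.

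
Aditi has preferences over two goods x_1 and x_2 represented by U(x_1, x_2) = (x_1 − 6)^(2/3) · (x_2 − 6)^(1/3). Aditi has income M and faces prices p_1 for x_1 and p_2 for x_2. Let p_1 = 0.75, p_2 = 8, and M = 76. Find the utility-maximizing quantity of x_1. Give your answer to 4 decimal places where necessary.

After buying the subsistence bundle (6, 6), a share 2/3 of the remaining income goes to x_1: x_1* = 6 + 2/3·(M − 6p_1 − 6p_2)/p_1.
Discretionary income = 76 − 6·0.75 − 6·8 = 23.5; x_1* = 6 + 2/3·23.5/0.75 = 26.8889.

x_1* = 26.8889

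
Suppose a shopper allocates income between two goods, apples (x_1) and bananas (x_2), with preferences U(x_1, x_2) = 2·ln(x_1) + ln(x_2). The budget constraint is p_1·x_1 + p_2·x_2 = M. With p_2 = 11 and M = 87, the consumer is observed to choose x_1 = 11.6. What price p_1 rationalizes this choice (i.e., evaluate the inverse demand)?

The MRS is 2·x_2/x_1. Set MRS = p_1/p_2.
So 2·p_2·x_2 = p_1·x_1; combined with the budget, a share 2/3 of income goes to x_1.
Demand: x_1*(p_1,p_2,M) = 2/3·M/p_1 and x_2* = 1/3·M/p_2.
Set x_1* = 11.6 in the demand function and solve for p_1: p_1 = 5.

p_1 = 5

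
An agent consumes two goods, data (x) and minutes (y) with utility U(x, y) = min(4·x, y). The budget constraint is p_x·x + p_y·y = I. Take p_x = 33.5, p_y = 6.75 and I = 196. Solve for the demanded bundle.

x* = 3.2397, y* = 12.9587

Here 33.5 + 4·6.75 = 60.5, giving x* = 3.2397 and y* = 12.9587.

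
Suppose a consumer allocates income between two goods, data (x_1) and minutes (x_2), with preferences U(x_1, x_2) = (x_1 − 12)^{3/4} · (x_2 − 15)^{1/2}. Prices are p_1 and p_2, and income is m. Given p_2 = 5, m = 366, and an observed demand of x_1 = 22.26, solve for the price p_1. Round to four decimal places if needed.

p_1 = 10

Let x_1' = x_1−12, x_2' = x_2−15. MRS = (3/2)·x_2'/x_1' = p_1/p_2.
After buying the subsistence bundle (12, 15), a share 0.6 of the remaining income goes to x_1: x_1* = 12 + 0.6·(m − 12p_1 − 15p_2)/p_1.
Set x_1* = 22.26 in the demand function and solve for p_1: p_1 = 10.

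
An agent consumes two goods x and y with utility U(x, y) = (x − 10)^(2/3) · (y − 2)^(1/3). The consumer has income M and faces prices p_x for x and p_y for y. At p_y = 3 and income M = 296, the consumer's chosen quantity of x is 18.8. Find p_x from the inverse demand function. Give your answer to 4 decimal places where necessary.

MRS = 2·(y−2)/(x−10). Tangency with p_x/p_y gives y−2 = (1/2)·(p_x/p_y)·(x−10).
Substituting into the budget: x* = 10 + 2/3·(M − 10·p_x − 2·p_y)/p_x, and y* = 2 + 1/3·(…)/p_y.
Set x* = 18.8 in the demand function and solve for p_x: p_x = 12.5.

p_x = 12.5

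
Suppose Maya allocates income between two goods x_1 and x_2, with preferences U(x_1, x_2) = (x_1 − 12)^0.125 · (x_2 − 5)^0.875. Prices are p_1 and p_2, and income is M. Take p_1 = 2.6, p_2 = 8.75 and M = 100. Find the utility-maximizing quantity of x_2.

This is Cobb-Douglas in (x_1−12, x_2−5): tangency gives 0.125·p_2·(x_2−5) = 0.875·p_1·(x_1−12).
Substituting into the budget: x_1* = 12 + 0.125·(M − 12·p_1 − 5·p_2)/p_1, and x_2* = 5 + 0.875·(…)/p_2.
Discretionary income = 100 − 12·2.6 − 5·8.75 = 25.05; x_2* = 5 + 0.875·25.05/8.75 = 7.505.

x_2* = 7.505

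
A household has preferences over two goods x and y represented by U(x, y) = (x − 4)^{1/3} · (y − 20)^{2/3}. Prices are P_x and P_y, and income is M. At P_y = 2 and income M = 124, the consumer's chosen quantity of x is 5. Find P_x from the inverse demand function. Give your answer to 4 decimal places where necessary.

P_x = 12

Let x' = x−4, y' = y−20. MRS = (1/2)·y'/x' = P_x/P_y.
Substituting into the budget: x* = 4 + 1/3·(M − 4·P_x − 20·P_y)/P_x, and y* = 20 + 2/3·(…)/P_y.
Set x* = 5 in the demand function and solve for P_x: P_x = 12.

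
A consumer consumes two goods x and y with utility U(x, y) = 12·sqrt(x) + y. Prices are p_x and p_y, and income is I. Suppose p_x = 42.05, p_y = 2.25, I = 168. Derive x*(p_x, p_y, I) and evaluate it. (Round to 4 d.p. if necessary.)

x* = 0.1031

MU_x = 6/√x, MU_y = 1. Tangency: 6/√x = p_x/p_y.
Solve: √x = 6·p_y/p_x, so x*(p_x,p_y) = (6·p_y/p_x)², and y* = (I − p_x·x*)/p_y.
Plugging in: x* = (6·2.25/42.05)² = 0.1031.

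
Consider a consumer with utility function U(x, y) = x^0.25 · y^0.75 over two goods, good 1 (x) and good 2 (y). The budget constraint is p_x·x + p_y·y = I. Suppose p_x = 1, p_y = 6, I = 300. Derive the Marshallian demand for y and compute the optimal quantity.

y* = 37.5

The MRS is (1/3)·y/x. Set MRS = p_x/p_y.
So 0.25·p_y·y = 0.75·p_x·x; combined with the budget, a share 0.25 of income goes to x.
Demand: x*(p_x,p_y,I) = 0.25·I/p_x and y* = 0.75·I/p_y.
At p_x=1, p_y=6, I=300: y* = 0.75·300/6 = 37.5.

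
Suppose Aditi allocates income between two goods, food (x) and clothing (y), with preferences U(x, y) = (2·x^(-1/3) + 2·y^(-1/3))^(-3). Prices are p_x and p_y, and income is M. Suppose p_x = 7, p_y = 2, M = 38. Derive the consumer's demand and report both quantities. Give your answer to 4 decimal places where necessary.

MU_x ∝ 2·x^(-4/3), MU_y ∝ 2·y^(-4/3), so MRS = (y/x)^(4/3) = p_x/p_y.
Solve for the ratio: y/x = [p_x/p_y]^(0.75).
Substitute y = (y/x)·x into the budget: x* = M/(p_x + p_y·(y/x)).
Numerically y/x = 2.558887, so x* = 38/(7 + 2·2.558887) = 3.1359 and y* = 2.558887·3.1359 = 8.0244.

x* = 3.1359, y* = 8.0244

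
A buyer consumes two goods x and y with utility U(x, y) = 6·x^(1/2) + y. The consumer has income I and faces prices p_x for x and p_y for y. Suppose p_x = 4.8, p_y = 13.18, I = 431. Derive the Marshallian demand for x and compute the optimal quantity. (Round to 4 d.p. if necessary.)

x* = 67.8564

Utility is quasi-linear in y; the FOC for x is 3/√x = p_x/p_y.
Thus x* = (3·p_y/p_x)² — independent of I — with the rest of income spent on y.
Plugging in: x* = (3·13.18/4.8)² = 67.8564.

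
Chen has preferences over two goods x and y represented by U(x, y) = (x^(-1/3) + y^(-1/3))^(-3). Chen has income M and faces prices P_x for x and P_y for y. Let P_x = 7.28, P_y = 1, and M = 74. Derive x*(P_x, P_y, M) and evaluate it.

x* = 6.3183

MU_x ∝ x^(-4/3), MU_y ∝ y^(-4/3), so MRS = (y/x)^(4/3) = P_x/P_y.
Hence y/x = (P_x/P_y)^(1/(4/3)), i.e. raised to the 0.75 power.
Substitute y = (y/x)·x into the budget: x* = M/(P_x + P_y·(y/x)).
Numerically y/x = 4.431988, so x* = 74/(7.28 + 1·4.431988) = 6.3183.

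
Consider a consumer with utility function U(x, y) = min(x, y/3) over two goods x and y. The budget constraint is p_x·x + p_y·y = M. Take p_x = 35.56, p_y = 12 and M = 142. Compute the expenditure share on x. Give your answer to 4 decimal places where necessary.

Leontief preferences: the optimum is at the kink where x/1 = y/3, i.e. y = 3·x.
Budget: p_x·x + p_y·3·x = M, so (p_x + 3·p_y)·x = M.
Demand: x*(p_x,p_y,M) = M/(p_x + 3·p_y), y* = 3·M/(p_x + 3·p_y).
Here 35.56 + 3·12 = 71.56, giving x* = 1.9843 and y* = 5.953.
Expenditure on x: 35.56·1.9843 = 70.5634; share = 0.4969.

share on x = 0.4969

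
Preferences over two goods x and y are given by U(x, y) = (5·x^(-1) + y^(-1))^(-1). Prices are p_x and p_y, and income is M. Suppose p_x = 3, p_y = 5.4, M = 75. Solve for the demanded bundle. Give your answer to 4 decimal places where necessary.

From the CES first-order condition, 5·(y/x)^(2) = p_x/p_y.
Hence y/x = ((1/5)·p_x/p_y)^(1/(2)), i.e. raised to the 0.5 power.
Substitute y = (y/x)·x into the budget: x* = M/(p_x + p_y·(y/x)).
Numerically y/x = 0.333333, so x* = 75/(3 + 5.4·0.333333) = 15.625 and y* = 0.333333·15.625 = 5.2083.

x* = 15.625, y* = 5.2083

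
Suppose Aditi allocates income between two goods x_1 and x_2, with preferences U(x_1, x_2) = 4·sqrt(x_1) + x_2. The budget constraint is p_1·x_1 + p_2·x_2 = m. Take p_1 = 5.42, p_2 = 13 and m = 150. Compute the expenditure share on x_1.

MU_x_1 = 2/√x_1, MU_x_2 = 1. Tangency: 2/√x_1 = p_1/p_2.
Solve: √x_1 = 2·p_2/p_1, so x_1*(p_1,p_2) = (2·p_2/p_1)², and x_2* = (m − p_1·x_1*)/p_2.
Plugging in: x_1* = (2·13/5.42)² = 23.0117, x_2* = 1.9444.
Expenditure on x_1: 5.42·23.0117 = 124.7232; share = 0.8315.

share on x_1 = 0.8315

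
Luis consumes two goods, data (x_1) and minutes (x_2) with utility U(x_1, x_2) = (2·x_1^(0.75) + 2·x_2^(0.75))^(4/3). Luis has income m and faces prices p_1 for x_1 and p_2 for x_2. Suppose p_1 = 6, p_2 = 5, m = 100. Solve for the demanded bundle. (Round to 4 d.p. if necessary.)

With the ratio pinned down, the budget gives x_1* = m/(p_1 + p_2·(x_2/x_1)) and x_2* = (x_2/x_1)·x_1*.
Numerically x_2/x_1 = 2.0736, so x_1* = 100/(6 + 5·2.0736) = 6.1095 and x_2* = 2.0736·6.1095 = 12.6686.

x_1* = 6.1095, x_2* = 12.6686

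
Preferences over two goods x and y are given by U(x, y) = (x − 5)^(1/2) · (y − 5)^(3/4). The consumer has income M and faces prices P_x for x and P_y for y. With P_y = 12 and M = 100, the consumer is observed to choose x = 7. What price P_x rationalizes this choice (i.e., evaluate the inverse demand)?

P_x = 4

Let x' = x−5, y' = y−5. MRS = (2/3)·y'/x' = P_x/P_y.
After buying the subsistence bundle (5, 5), a share 0.4 of the remaining income goes to x: x* = 5 + 0.4·(M − 5P_x − 5P_y)/P_x.
Set x* = 7 in the demand function and solve for P_x: P_x = 4.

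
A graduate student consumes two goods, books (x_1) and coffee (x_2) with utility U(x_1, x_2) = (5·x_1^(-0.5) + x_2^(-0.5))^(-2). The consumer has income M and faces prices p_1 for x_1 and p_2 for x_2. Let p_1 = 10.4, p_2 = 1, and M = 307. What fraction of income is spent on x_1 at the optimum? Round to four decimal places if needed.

Substitute x_2 = (x_2/x_1)·x_1 into the budget: x_1* = M/(p_1 + p_2·(x_2/x_1)).
Numerically x_2/x_1 = 1.629454, so x_1* = 307/(10.4 + 1·1.629454) = 25.5207 and x_2* = 1.629454·25.5207 = 41.5848.
Expenditure on x_1: 10.4·25.5207 = 265.4152; share = 0.8645.

share on x_1 = 0.8645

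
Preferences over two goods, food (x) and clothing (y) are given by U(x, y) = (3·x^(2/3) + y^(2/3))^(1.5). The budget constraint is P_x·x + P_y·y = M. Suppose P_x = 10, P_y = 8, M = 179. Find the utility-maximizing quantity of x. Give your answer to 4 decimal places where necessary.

From the CES first-order condition, 3·(y/x)^(1/3) = P_x/P_y.
Solve for the ratio: y/x = [(1/3)·P_x/P_y]^(3).
With the ratio pinned down, the budget gives x* = M/(P_x + P_y·(y/x)) and y* = (y/x)·x*.
Numerically y/x = 0.072338, so x* = 179/(10 + 8·0.072338) = 16.9208.

x* = 16.9208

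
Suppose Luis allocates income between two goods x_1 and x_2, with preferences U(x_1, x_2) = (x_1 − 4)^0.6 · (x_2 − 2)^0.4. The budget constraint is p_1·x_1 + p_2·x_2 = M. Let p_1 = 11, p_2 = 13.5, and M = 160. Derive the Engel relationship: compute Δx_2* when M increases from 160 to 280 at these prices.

Δx_2* = 3.5556

Discretionary income = 160 − 4·11 − 2·13.5 = 89; x_2* = 2 + 0.4·89/13.5 = 4.637.
At M' = 280: x_2* = 8.1926. Change: 8.1926 − 4.637 = 3.5556.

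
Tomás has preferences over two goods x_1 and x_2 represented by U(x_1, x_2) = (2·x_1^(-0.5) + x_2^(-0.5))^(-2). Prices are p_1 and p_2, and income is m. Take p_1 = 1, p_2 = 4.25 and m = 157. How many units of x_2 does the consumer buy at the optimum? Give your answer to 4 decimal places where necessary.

x_2* = 18.6572

MRS = MU_x_1/MU_x_2 = 2·(x_2/x_1)^(1.5). Set equal to p_1/p_2.
Hence x_2/x_1 = ((1/2)·p_1/p_2)^(1/(1.5)), i.e. raised to the 2/3 power.
With the ratio pinned down, the budget gives x_1* = m/(p_1 + p_2·(x_2/x_1)) and x_2* = (x_2/x_1)·x_1*.
Numerically x_2/x_1 = 0.240097, so x_1* = 157/(1 + 4.25·0.240097) = 77.7069 and x_2* = 0.240097·77.7069 = 18.6572.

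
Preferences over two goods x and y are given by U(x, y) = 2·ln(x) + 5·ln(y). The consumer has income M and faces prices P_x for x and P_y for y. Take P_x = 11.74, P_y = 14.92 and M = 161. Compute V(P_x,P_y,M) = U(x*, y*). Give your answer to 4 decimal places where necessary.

V = 12.9424

The MRS is (2/5)·y/x. Set MRS = P_x/P_y.
So 2·P_y·y = 5·P_x·x; combined with the budget, a share 2/7 of income goes to x.
Demand: x*(P_x,P_y,M) = 2/7·M/P_x and y* = 5/7·M/P_y.
At P_x=11.74, P_y=14.92, M=161: x* = 2/7·161/11.74 = 3.9182, y* = 7.7078.
Utility at the optimum: U(3.9182, 7.7078) = 12.9424.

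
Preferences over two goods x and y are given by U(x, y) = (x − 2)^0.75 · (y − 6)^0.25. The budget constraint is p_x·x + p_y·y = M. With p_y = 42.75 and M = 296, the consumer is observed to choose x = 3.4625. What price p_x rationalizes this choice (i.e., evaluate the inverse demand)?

Let x' = x−2, y' = y−6. MRS = 3·y'/x' = p_x/p_y.
Substituting into the budget: x* = 2 + 0.75·(M − 2·p_x − 6·p_y)/p_x, and y* = 6 + 0.25·(…)/p_y.
Set x* = 3.4625 in the demand function and solve for p_x: p_x = 10.

p_x = 10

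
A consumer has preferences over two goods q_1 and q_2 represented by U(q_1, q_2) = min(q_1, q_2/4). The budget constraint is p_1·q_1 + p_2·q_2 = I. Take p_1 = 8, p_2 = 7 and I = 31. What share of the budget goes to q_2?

With perfect complements, no substitution: consume in ratio q_1:q_2 = 1:4.
Budget: p_1·q_1 + p_2·4·q_1 = I, so (p_1 + 4·p_2)·q_1 = I.
Demand: q_1*(p_1,p_2,I) = I/(p_1 + 4·p_2), q_2* = 4·I/(p_1 + 4·p_2).
Here 8 + 4·7 = 36, giving q_1* = 0.8611 and q_2* = 3.4444.
Expenditure on q_2: 7·3.4444 = 24.1111; share = 0.7778.

share on q_2 = 0.7778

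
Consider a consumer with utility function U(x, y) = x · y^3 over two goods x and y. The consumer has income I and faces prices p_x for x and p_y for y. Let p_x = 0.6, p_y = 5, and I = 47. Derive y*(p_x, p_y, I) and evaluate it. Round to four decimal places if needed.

y* = 7.05

MU_x/MU_y = (y)/(3·x); tangency sets this equal to p_x/p_y.
Rearranging, p_y·y = 3·p_x·x. Substituting into the budget gives p_x·x·(1 + 3) = I.
Demand: x*(p_x,p_y,I) = 0.25·I/p_x and y* = 0.75·I/p_y.
At p_x=0.6, p_y=5, I=47: y* = 0.75·47/5 = 7.05.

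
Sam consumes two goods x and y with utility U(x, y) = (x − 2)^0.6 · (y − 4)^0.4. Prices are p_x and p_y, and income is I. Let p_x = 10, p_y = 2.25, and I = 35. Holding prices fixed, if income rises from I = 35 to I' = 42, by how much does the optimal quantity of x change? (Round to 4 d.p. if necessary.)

Substituting into the budget: x* = 2 + 0.6·(I − 2·p_x − 4·p_y)/p_x, and y* = 4 + 0.4·(…)/p_y.
Discretionary income = 35 − 2·10 − 4·2.25 = 6; x* = 2 + 0.6·6/10 = 2.36.
At I' = 42: x* = 2.78. Change: 2.78 − 2.36 = 0.42.

Δx* = 0.42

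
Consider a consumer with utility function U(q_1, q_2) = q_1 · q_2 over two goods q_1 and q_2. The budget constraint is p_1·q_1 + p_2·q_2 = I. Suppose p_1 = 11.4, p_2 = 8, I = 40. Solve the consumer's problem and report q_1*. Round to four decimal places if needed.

q_1* = 1.7544

Demand: q_1*(p_1,p_2,I) = 0.5·I/p_1 and q_2* = 0.5·I/p_2.
At p_1=11.4, p_2=8, I=40: q_1* = 0.5·40/11.4 = 1.7544.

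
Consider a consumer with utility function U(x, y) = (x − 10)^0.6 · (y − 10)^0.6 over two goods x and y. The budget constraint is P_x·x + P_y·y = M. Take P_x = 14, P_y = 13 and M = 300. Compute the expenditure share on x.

Substituting into the budget: x* = 10 + 0.5·(M − 10·P_x − 10·P_y)/P_x, and y* = 10 + 0.5·(…)/P_y.
Discretionary income = 300 − 10·14 − 10·13 = 30; x* = 10 + 0.5·30/14 = 11.0714; y* = 10 + 0.5·30/13 = 11.1538.
Expenditure on x: 14·11.0714 = 155; share = 0.5167.

share on x = 0.5167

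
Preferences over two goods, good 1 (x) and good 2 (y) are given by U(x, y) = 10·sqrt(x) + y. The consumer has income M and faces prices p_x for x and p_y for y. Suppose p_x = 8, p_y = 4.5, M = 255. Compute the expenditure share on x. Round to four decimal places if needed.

share on x = 0.2482

Plugging in: x* = (5·4.5/8)² = 7.9102, y* = 42.6042.
Expenditure on x: 8·7.9102 = 63.2812; share = 0.2482.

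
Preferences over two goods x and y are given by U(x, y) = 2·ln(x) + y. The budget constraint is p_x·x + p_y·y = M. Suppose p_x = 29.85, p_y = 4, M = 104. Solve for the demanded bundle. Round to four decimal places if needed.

Set MRS = p_x/p_y: (2/x)/1 = p_x/p_y.
So x*(p_x,p_y) = 2·p_y/p_x, independent of income; and y* = (M − 2·p_y)/p_y.
At the given prices: x* = 2·4/29.85 = 0.268, and y* = 24.

x* = 0.268, y* = 24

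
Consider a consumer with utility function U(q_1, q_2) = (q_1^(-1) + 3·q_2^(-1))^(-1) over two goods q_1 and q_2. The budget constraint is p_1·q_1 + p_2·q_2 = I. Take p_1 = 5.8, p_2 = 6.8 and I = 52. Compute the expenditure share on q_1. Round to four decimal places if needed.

With the ratio pinned down, the budget gives q_1* = I/(p_1 + p_2·(q_2/q_1)) and q_2* = (q_2/q_1)·q_1*.
Numerically q_2/q_1 = 1.599632, so q_1* = 52/(5.8 + 6.8·1.599632) = 3.118 and q_2* = 1.599632·3.118 = 4.9876.
Expenditure on q_1: 5.8·3.118 = 18.0842; share = 0.3478.

share on q_1 = 0.3478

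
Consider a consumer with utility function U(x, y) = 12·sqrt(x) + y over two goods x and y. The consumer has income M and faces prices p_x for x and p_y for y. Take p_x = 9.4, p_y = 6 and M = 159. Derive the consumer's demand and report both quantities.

x* = 14.6673, y* = 3.5213

MU_x = 6/√x, MU_y = 1. Tangency: 6/√x = p_x/p_y.
Solve: √x = 6·p_y/p_x, so x*(p_x,p_y) = (6·p_y/p_x)², and y* = (M − p_x·x*)/p_y.
Plugging in: x* = (6·6/9.4)² = 14.6673, y* = 3.5213.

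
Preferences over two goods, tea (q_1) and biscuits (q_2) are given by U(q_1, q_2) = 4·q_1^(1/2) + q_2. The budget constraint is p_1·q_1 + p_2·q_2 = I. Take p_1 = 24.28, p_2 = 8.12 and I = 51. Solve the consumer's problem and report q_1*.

Solve: √q_1 = 2·p_2/p_1, so q_1*(p_1,p_2) = (2·p_2/p_1)², and q_2* = (I − p_1·q_1*)/p_2.
Plugging in: q_1* = (2·8.12/24.28)² = 0.4474.

q_1* = 0.4474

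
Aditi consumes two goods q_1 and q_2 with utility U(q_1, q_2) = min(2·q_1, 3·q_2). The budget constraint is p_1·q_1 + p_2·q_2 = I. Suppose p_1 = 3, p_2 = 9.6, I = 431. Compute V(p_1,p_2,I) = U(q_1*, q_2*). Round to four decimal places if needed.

With perfect complements, no substitution: consume in ratio q_1:q_2 = 3:2.
Budget: p_1·q_1 + p_2·(2/3)·q_1 = I, so (3·p_1 + 2·p_2)·q_1 = 3·I.
Demand: q_1*(p_1,p_2,I) = 3·I/(3·p_1 + 2·p_2), q_2* = 2·I/(3·p_1 + 2·p_2).
Here 3·3 + 2·9.6 = 28.2, giving q_1* = 45.8511 and q_2* = 30.5674.
Utility at the optimum: U(45.8511, 30.5674) = 91.7021.

V = 91.7021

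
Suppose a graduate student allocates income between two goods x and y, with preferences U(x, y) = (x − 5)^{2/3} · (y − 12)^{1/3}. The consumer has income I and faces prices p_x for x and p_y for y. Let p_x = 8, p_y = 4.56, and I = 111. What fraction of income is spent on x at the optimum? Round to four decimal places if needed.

Let x' = x−5, y' = y−12. MRS = 2·y'/x' = p_x/p_y.
Substituting into the budget: x* = 5 + 2/3·(I − 5·p_x − 12·p_y)/p_x, and y* = 12 + 1/3·(…)/p_y.
Discretionary income = 111 − 5·8 − 12·4.56 = 16.28; x* = 5 + 2/3·16.28/8 = 6.3567; y* = 12 + 1/3·16.28/4.56 = 13.1901.
Expenditure on x: 8·6.3567 = 50.8533; share = 0.4581.

share on x = 0.4581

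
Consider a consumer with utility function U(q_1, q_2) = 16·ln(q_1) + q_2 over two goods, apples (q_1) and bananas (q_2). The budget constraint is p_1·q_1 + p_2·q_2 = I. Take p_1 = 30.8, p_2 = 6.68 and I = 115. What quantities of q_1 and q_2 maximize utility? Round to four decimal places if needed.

MU_q_1 = 16/q_1, MU_q_2 = 1. Tangency: 16/q_1 = p_1/p_2.
So q_1*(p_1,p_2) = 16·p_2/p_1, independent of income; and q_2* = (I − 16·p_2)/p_2.
At the given prices: q_1* = 16·6.68/30.8 = 3.4701, and q_2* = 1.2156.

q_1* = 3.4701, q_2* = 1.2156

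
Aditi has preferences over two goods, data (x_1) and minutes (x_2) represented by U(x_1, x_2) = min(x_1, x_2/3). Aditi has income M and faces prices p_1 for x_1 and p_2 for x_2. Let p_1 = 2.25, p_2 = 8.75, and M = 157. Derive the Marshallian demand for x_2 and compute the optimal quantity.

x_2* = 16.5263

With perfect complements, no substitution: consume in ratio x_1:x_2 = 1:3.
Budget: p_1·x_1 + p_2·3·x_1 = M, so (p_1 + 3·p_2)·x_1 = M.
Demand: x_1*(p_1,p_2,M) = M/(p_1 + 3·p_2), x_2* = 3·M/(p_1 + 3·p_2).
Here 2.25 + 3·8.75 = 28.5, giving x_2* = 16.5263.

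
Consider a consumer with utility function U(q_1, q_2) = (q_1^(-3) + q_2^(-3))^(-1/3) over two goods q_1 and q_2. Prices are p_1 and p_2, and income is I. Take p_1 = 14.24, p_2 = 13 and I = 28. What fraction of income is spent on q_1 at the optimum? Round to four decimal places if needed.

MU_q_1 ∝ q_1^(-4), MU_q_2 ∝ q_2^(-4), so MRS = (q_2/q_1)^(4) = p_1/p_2.
Hence q_2/q_1 = (p_1/p_2)^(1/(4)), i.e. raised to the 0.25 power.
With the ratio pinned down, the budget gives q_1* = I/(p_1 + p_2·(q_2/q_1)) and q_2* = (q_2/q_1)·q_1*.
Numerically q_2/q_1 = 1.023038, so q_1* = 28/(14.24 + 13·1.023038) = 1.0167 and q_2* = 1.023038·1.0167 = 1.0401.
Expenditure on q_1: 14.24·1.0167 = 14.4781; share = 0.5171.

share on q_1 = 0.5171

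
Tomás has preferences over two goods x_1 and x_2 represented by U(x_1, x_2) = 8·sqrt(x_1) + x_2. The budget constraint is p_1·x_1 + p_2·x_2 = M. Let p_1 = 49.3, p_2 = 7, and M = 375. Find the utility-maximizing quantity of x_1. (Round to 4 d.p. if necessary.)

Set MRS = p_1/p_2: 4·x_1^(−1/2) = p_1/p_2.
Solve: √x_1 = 4·p_2/p_1, so x_1*(p_1,p_2) = (4·p_2/p_1)², and x_2* = (M − p_1·x_1*)/p_2.
Plugging in: x_1* = (4·7/49.3)² = 0.3226.

x_1* = 0.3226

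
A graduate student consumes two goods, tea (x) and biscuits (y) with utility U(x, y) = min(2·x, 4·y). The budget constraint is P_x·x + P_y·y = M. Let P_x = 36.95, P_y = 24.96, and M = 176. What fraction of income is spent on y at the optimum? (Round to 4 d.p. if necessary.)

share on y = 0.2525

Leontief preferences: the optimum is at the kink where x/4 = y/2, i.e. y = (1/2)·x.
Budget: P_x·x + P_y·(1/2)·x = M, so (4·P_x + 2·P_y)·x = 4·M.
Demand: x*(P_x,P_y,M) = 4·M/(4·P_x + 2·P_y), y* = 2·M/(4·P_x + 2·P_y).
Here 4·36.95 + 2·24.96 = 197.72, giving x* = 3.5606 and y* = 1.7803.
Expenditure on y: 24.96·1.7803 = 44.4362; share = 0.2525.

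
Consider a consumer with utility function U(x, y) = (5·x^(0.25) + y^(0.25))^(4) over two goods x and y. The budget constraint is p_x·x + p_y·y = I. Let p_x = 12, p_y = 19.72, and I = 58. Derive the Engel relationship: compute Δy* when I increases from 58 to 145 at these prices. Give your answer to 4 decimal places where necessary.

Substitute y = (y/x)·x into the budget: x* = I/(p_x + p_y·(y/x)).
Numerically y/x = 0.060312, so x* = 58/(12 + 19.72·0.060312) = 4.3975 and y* = 0.060312·4.3975 = 0.2652.
At I' = 145: y* = 0.6631. Change: 0.6631 − 0.2652 = 0.3978.

Δy* = 0.3978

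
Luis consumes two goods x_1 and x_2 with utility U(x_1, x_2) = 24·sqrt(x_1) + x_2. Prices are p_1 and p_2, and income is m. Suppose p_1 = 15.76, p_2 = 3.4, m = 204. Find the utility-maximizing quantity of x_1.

Plugging in: x_1* = (12·3.4/15.76)² = 6.7021.

x_1* = 6.7021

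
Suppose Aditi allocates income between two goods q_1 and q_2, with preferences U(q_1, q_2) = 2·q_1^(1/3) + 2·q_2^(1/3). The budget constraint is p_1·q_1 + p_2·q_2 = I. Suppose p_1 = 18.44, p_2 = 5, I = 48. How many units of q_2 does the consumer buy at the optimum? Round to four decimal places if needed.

q_2* = 6.3128

From the CES first-order condition, (q_2/q_1)^(2/3) = p_1/p_2.
Solve for the ratio: q_2/q_1 = [p_1/p_2]^(1.5).
Substitute q_2 = (q_2/q_1)·q_1 into the budget: q_1* = I/(p_1 + p_2·(q_2/q_1)).
Numerically q_2/q_1 = 7.082496, so q_1* = 48/(18.44 + 5·7.082496) = 0.8913 and q_2* = 7.082496·0.8913 = 6.3128.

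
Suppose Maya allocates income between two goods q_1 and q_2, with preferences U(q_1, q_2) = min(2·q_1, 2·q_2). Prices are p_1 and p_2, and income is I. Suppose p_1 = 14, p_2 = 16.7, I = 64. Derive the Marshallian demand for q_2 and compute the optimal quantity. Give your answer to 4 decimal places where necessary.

q_2* = 2.0847

Demand: q_1*(p_1,p_2,I) = 2·I/(2·p_1 + 2·p_2), q_2* = 2·I/(2·p_1 + 2·p_2).
Here 2·14 + 2·16.7 = 61.4, giving q_2* = 2.0847.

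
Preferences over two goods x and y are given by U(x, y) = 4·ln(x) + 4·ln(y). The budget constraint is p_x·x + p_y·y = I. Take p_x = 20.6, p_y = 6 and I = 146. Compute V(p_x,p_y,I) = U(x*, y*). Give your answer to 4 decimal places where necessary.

MU_x/MU_y = (4·y)/(4·x); tangency sets this equal to p_x/p_y.
So 4·p_y·y = 4·p_x·x; combined with the budget, a share 0.5 of income goes to x.
Demand: x*(p_x,p_y,I) = 0.5·I/p_x and y* = 0.5·I/p_y.
At p_x=20.6, p_y=6, I=146: x* = 0.5·146/20.6 = 3.5437, y* = 12.1667.
Utility at the optimum: U(3.5437, 12.1667) = 15.0555.

V = 15.0555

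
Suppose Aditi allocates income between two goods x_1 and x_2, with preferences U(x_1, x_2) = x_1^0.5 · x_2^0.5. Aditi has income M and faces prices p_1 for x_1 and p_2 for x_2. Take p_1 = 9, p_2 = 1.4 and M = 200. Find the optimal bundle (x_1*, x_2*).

x_1* = 11.1111, x_2* = 71.4286

The MRS is x_2/x_1. Set MRS = p_1/p_2.
So 0.5·p_2·x_2 = 0.5·p_1·x_1; combined with the budget, a share 0.5 of income goes to x_1.
Demand: x_1*(p_1,p_2,M) = 0.5·M/p_1 and x_2* = 0.5·M/p_2.
At p_1=9, p_2=1.4, M=200: x_1* = 0.5·200/9 = 11.1111, x_2* = 71.4286.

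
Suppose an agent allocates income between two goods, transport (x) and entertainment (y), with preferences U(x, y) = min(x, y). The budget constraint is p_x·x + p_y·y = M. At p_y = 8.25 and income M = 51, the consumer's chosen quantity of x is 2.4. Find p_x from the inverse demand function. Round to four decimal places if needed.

p_x = 13

Leontief preferences: the optimum is at the kink where x/1 = y/1, i.e. y = x.
Budget: p_x·x + p_y·x = M, so (p_x + p_y)·x = M.
Demand: x*(p_x,p_y,M) = M/(p_x + p_y), y* = M/(p_x + p_y).
Set x* = 2.4 in the demand function and solve for p_x: p_x = 13.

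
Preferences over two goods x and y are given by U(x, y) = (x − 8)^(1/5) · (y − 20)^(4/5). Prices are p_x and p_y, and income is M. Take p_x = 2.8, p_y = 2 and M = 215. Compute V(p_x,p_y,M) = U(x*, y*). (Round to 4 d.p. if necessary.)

Let x' = x−8, y' = y−20. MRS = (1/4)·y'/x' = p_x/p_y.
Substituting into the budget: x* = 8 + 0.2·(M − 8·p_x − 20·p_y)/p_x, and y* = 20 + 0.8·(…)/p_y.
Discretionary income = 215 − 8·2.8 − 20·2 = 152.6; x* = 8 + 0.2·152.6/2.8 = 18.9; y* = 20 + 0.8·152.6/2 = 81.04.
Utility at the optimum: U(18.9, 81.04) = 43.2491.

V = 43.2491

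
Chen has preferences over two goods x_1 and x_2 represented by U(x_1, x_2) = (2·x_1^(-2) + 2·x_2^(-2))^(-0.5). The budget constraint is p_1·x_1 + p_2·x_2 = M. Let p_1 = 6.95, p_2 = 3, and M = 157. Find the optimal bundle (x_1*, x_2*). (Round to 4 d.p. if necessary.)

x_1* = 14.3779, x_2* = 19.0246

MRS = MU_x_1/MU_x_2 = (x_2/x_1)^(3). Set equal to p_1/p_2.
Solve for the ratio: x_2/x_1 = [p_1/p_2]^(1/3).
With the ratio pinned down, the budget gives x_1* = M/(p_1 + p_2·(x_2/x_1)) and x_2* = (x_2/x_1)·x_1*.
Numerically x_2/x_1 = 1.323187, so x_1* = 157/(6.95 + 3·1.323187) = 14.3779 and x_2* = 1.323187·14.3779 = 19.0246.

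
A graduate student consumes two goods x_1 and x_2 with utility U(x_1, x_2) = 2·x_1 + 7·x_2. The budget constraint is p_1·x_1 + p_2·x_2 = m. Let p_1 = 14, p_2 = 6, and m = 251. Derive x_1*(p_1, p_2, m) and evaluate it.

x_1* = 0

Linear utility — the consumer picks whichever good has higher MU/price: 2/14 = 0.1429 vs 7/6 = 1.1667.
x_2 gives more utility per dollar, so spend all income on x_2: x_2* = m/p_2, x_1* = 0.
Numerically: x_1* = 0, x_2* = 41.8333.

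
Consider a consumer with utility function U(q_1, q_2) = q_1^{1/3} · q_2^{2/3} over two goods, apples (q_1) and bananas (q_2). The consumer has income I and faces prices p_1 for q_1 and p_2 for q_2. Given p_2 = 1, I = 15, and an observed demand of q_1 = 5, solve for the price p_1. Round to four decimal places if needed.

p_1 = 1

The MRS is (1/2)·q_2/q_1. Set MRS = p_1/p_2.
So 1/3·p_2·q_2 = 2/3·p_1·q_1; combined with the budget, a share 1/3 of income goes to q_1.
Demand: q_1*(p_1,p_2,I) = 1/3·I/p_1 and q_2* = 2/3·I/p_2.
Set q_1* = 5 in the demand function and solve for p_1: p_1 = 1.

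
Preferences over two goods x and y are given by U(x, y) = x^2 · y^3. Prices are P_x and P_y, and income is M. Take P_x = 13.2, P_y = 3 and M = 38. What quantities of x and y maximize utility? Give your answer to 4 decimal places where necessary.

Demand: x*(P_x,P_y,M) = 0.4·M/P_x and y* = 0.6·M/P_y.
At P_x=13.2, P_y=3, M=38: x* = 0.4·38/13.2 = 1.1515, y* = 7.6.

x* = 1.1515, y* = 7.6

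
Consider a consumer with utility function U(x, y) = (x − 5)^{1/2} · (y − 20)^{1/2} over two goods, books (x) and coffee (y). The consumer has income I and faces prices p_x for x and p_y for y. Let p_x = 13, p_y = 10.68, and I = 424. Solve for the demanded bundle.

x* = 10.5923, y* = 26.8071

This is Cobb-Douglas in (x−5, y−20): tangency gives 0.5·p_y·(y−20) = 0.5·p_x·(x−5).
Substituting into the budget: x* = 5 + 0.5·(I − 5·p_x − 20·p_y)/p_x, and y* = 20 + 0.5·(…)/p_y.
Discretionary income = 424 − 5·13 − 20·10.68 = 145.4; x* = 5 + 0.5·145.4/13 = 10.5923; y* = 20 + 0.5·145.4/10.68 = 26.8071.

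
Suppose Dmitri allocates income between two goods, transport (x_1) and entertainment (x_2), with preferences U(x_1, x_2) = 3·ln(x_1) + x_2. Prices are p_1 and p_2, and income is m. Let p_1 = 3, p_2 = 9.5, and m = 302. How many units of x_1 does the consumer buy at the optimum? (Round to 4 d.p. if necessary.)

MU_x_1 = 3/x_1, MU_x_2 = 1. Tangency: 3/x_1 = p_1/p_2.
So x_1*(p_1,p_2) = 3·p_2/p_1, independent of income; and x_2* = (m − 3·p_2)/p_2.
At the given prices: x_1* = 3·9.5/3 = 9.5.

x_1* = 9.5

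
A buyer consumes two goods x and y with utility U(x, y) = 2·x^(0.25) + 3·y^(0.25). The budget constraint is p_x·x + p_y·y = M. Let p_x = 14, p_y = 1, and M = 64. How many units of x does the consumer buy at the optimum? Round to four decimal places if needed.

x* = 0.8897

Numerically y/x = 57.937408, so x* = 64/(14 + 1·57.937408) = 0.8897.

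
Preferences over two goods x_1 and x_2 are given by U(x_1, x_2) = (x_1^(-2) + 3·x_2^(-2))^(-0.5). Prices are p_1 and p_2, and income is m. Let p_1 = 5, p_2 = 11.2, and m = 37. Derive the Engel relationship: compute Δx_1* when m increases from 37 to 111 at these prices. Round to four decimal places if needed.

MRS = MU_x_1/MU_x_2 = (1/3)·(x_2/x_1)^(3). Set equal to p_1/p_2.
Hence x_2/x_1 = (3·p_1/p_2)^(1/(3)), i.e. raised to the 1/3 power.
With the ratio pinned down, the budget gives x_1* = m/(p_1 + p_2·(x_2/x_1)) and x_2* = (x_2/x_1)·x_1*.
Numerically x_2/x_1 = 1.102278, so x_1* = 37/(5 + 11.2·1.102278) = 2.1331.
At m' = 111: x_1* = 6.3993. Change: 6.3993 − 2.1331 = 4.2662.

Δx_1* = 4.2662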